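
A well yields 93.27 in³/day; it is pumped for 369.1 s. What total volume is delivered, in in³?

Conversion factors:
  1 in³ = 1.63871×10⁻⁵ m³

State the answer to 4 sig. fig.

0.3984 in³

93.27 in³/day → 1.76901×10⁻⁸ m³/s
V = Q × t = 1.76901×10⁻⁸ × 369.1 = 6.52942×10⁻⁶ m³
In in³: 6.52942×10⁻⁶ / 1.63871×10⁻⁵ = 0.398449 in³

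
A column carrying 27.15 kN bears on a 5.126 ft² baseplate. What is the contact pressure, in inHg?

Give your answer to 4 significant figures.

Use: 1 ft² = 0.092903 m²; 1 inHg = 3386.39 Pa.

27.15 kN × 1000 = 27150 N
5.126 ft² × 0.092903 = 0.476221 m²
P = F / A = 27150 N / 0.476221 m² = 57011.3 Pa
57011.3 Pa ÷ (3386.39 Pa/inHg) = 16.8354 inHg

16.84 inHg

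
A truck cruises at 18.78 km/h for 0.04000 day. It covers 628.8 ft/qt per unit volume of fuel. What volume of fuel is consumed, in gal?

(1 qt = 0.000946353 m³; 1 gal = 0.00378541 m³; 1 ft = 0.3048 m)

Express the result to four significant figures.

18.78 km/h → 5.21667 m/s
0.04000 day → 3456 s
d = v × t = 5.21667 × 3456 = 18028.8 m
628.8 ft/qt → 202523 m/m³
V = d / (distance per unit fuel) = 18028.8 / 202523 = 0.089021 m³
In gal: 0.089021 / 0.00378541 = 23.5169 gal

23.52 gal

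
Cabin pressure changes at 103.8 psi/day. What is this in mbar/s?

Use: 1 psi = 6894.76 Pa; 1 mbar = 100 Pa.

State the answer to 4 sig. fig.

103.8 psi/day × 6894.76 Pa/psi ÷ 86400 s/day = 8.28329 Pa/s
8.28329 Pa/s ÷ 100 Pa/mbar = 0.0828329 mbar/s

0.08283 mbar/s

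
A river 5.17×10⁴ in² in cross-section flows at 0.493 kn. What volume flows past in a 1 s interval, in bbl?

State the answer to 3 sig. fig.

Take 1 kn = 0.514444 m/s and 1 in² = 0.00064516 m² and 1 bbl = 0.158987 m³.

0.493 kn × 0.514444 = 0.253621 m/s
5.17×10⁴ in² × 0.00064516 = 33.3548 m²
V = v × A × t = 0.253621 m/s × 33.3548 m² × 1 s = 8.45948 m³
8.45948 m³ ÷ (0.158987 m³/bbl) = 53.2086 bbl

53.2 bbl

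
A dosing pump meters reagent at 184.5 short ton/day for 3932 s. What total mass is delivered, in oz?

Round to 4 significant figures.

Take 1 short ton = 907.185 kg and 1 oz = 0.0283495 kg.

184.5 short ton/day → 1.93722 kg/s
m = ṁ × t = 1.93722 × 3932 = 7617.15 kg
In oz: 7617.15 / 0.0283495 = 268687 oz

2.687×10⁵ oz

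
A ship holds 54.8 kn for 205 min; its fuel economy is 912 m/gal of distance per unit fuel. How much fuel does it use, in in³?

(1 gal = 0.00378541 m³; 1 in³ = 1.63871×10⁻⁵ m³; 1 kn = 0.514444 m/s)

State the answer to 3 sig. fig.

54.8 kn → 28.1915 m/s
205 min → 12300 s
d = v × t = 28.1915 × 12300 = 346755 m
912 m/gal → 240925 m/m³
V = d / (distance per unit fuel) = 346755 / 240925 = 1.43927 m³
In in³: 1.43927 / 1.63871×10⁻⁵ = 87829.5 in³

8.78×10⁴ in³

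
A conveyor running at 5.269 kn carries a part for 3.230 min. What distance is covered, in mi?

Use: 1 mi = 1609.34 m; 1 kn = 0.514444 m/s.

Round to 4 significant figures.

0.3264 mi

5.269 kn × 0.514444 → 2.71061 m/s
3.230 min × 60 → 193.8 s
d = v × t = 2.71061 m/s × 193.8 s = 525.316 m
525.316 m ÷ (1609.34 m/mi) = 0.326417 mi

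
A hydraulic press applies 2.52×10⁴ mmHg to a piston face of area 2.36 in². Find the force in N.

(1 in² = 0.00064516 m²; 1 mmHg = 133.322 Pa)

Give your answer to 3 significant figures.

2.52×10⁴ mmHg × 133.322 = 3.35971×10⁶ Pa
2.36 in² × 0.00064516 = 0.00152258 m²
F = P × A = 3.35971×10⁶ Pa × 0.00152258 m² = 5115.43 N

5120 N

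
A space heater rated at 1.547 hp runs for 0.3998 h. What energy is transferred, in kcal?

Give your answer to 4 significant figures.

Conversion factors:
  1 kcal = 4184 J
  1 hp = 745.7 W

396.8 kcal

1.547 hp × 745.7 = 1153.6 W
0.3998 h × 3600 = 1439.28 s
E = P × t = 1153.6 W × 1439.28 s = 1.66035×10⁶ J
1.66035×10⁶ J ÷ (4184 J/kcal) = 396.833 kcal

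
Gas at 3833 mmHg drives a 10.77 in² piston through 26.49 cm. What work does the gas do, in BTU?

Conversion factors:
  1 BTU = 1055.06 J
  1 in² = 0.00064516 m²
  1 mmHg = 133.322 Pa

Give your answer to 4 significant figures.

0.8915 BTU

3833 mmHg → 511023 Pa
10.77 in² → 0.00694837 m²
F = P × A = 511023 × 0.00694837 = 3550.78 N
26.49 cm → 0.2649 m
W = F × d = 3550.78 × 0.2649 = 940.602 J
In BTU: 940.602 / 1055.06 = 0.891515 BTU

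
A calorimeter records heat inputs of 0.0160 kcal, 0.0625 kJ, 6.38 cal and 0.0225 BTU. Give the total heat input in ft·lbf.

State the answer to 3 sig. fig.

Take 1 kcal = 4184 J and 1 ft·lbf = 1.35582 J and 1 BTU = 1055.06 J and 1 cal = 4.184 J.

133 ft·lbf

0.0160 kcal × 4184 = 66.944 J
0.0625 kJ × 1000 = 62.5 J
6.38 cal × 4.184 = 26.6939 J
0.0225 BTU × 1055.06 = 23.7388 J
Total: 66.944 + 62.5 + 26.6939 + 23.7388 = 179.877 J
In ft·lbf: 179.877 / 1.35582 = 132.67 ft·lbf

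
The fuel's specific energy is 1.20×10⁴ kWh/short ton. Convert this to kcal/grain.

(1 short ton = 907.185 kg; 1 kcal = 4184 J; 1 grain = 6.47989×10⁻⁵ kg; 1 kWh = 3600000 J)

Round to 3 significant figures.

1.20×10⁴ kWh/short ton × 3600000 J/kWh ÷ 907.185 kg/short ton = 4.76198×10⁷ J/kg
4.76198×10⁷ J/kg ÷ 4184 J/kcal × 6.47989×10⁻⁵ kg/grain = 0.737503 kcal/grain

0.738 kcal/grain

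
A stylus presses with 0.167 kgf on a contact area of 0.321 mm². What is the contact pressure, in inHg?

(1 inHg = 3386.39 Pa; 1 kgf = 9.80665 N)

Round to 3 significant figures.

1510 inHg

0.167 kgf × 9.80665 = 1.63771 N
0.321 mm² × 10⁻⁶ = 3.21×10⁻⁷ m²
P = F / A = 1.63771 N / 3.21×10⁻⁷ m² = 5.1019×10⁶ Pa
5.1019×10⁶ Pa ÷ (3386.39 Pa/inHg) = 1506.59 inHg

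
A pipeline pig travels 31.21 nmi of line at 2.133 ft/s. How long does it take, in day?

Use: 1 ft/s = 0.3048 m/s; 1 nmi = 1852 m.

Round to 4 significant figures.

31.21 nmi × 1852 → 57800.9 m
2.133 ft/s × 0.3048 → 0.650138 m/s
t = d / v = 57800.9 m / 0.650138 m/s = 88905.6 s
88905.6 s ÷ (86400 s/day) = 1.029 day

1.029 day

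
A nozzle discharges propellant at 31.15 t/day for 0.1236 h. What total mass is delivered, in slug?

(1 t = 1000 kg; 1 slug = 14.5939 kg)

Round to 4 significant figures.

31.15 t/day → 0.360532 kg/s
0.1236 h → 444.96 s
m = ṁ × t = 0.360532 × 444.96 = 160.422 kg
In slug: 160.422 / 14.5939 = 10.9924 slug

10.99 slug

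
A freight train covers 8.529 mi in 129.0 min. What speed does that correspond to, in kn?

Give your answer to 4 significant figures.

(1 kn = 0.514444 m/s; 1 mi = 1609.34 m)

3.447 kn

8.529 mi × 1609.34 = 13726.1 m
129.0 min × 60 = 7740 s
v = d / t = 13726.1 m / 7740 s = 1.7734 m/s
1.7734 m/s ÷ (0.514444 m/s/kn) = 3.44722 kn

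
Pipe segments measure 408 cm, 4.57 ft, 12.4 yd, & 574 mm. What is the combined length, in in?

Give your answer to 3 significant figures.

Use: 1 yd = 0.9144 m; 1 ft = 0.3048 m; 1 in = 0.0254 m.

408 cm × 0.01 = 4.08 m
4.57 ft × 0.3048 = 1.39294 m
12.4 yd × 0.9144 = 11.3386 m
574 mm × 0.001 = 0.574 m
Total: 4.08 + 1.39294 + 11.3386 + 0.574 = 17.3855 m
In in: 17.3855 / 0.0254 = 684.469 in

684 in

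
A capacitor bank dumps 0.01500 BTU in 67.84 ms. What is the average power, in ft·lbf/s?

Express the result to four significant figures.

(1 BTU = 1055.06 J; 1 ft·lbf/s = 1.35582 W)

0.01500 BTU × 1055.06 → 15.8259 J
67.84 ms × 0.001 → 0.06784 s
P = E / t = 15.8259 J / 0.06784 s = 233.283 W
233.283 W ÷ (1.35582 W/ft·lbf/s) = 172.06 ft·lbf/s

172.1 ft·lbf/s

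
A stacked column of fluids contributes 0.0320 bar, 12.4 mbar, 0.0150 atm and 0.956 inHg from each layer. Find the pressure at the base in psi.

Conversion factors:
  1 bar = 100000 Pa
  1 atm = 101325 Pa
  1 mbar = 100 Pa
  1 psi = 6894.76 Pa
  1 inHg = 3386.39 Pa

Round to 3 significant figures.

0.0320 bar × 100000 = 3200 Pa
12.4 mbar × 100 = 1240 Pa
0.0150 atm × 101325 = 1519.88 Pa
0.956 inHg × 3386.39 = 3237.39 Pa
Combined: 3200 + 1240 + 1519.88 + 3237.39 = 9197.27 Pa
In psi: 9197.27 / 6894.76 = 1.33395 psi

1.33 psi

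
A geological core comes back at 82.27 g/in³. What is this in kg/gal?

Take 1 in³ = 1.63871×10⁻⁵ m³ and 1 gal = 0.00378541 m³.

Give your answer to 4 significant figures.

19.00 kg/gal

82.27 g/in³ × 0.001 kg/g ÷ 1.63871×10⁻⁵ m³/in³ = 5020.41 kg/m³
5020.41 kg/m³ × 0.00378541 m³/gal = 19.0043 kg/gal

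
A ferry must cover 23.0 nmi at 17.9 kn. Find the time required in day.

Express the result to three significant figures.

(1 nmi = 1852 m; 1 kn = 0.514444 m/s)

0.0535 day

23.0 nmi × 1852 → 42596 m
17.9 kn × 0.514444 → 9.20855 m/s
t = d / v = 42596 m / 9.20855 m/s = 4625.7 s
4625.7 s ÷ (86400 s/day) = 0.0535382 day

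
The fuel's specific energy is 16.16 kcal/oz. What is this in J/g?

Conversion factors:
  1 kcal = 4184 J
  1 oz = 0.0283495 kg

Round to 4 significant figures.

2385 J/g

16.16 kcal/oz × 4184 J/kcal ÷ 0.0283495 kg/oz = 2.385×10⁶ J/kg
2.385×10⁶ J/kg × 0.001 kg/g = 2385 J/g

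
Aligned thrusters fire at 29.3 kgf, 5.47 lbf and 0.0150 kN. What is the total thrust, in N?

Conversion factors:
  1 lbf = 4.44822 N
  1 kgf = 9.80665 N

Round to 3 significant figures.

327 N

29.3 kgf × 9.80665 → 287.335 N
5.47 lbf × 4.44822 → 24.3318 N
0.0150 kN × 1000 → 15 N
Sum: 287.335 + 24.3318 + 15 = 326.667 N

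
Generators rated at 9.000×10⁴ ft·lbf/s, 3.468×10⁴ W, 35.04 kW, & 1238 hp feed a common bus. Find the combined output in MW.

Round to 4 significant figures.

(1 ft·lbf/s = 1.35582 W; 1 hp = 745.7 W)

1.115 MW

9.000×10⁴ ft·lbf/s × 1.35582 = 122024 W
3.468×10⁴ W (already W)
35.04 kW × 1000 = 35040 W
1238 hp × 745.7 = 923177 W
Total: 122024 + 34680 + 35040 + 923177 = 1.11492×10⁶ W
In MW: 1.11492×10⁶ / 1000000 = 1.11492 MW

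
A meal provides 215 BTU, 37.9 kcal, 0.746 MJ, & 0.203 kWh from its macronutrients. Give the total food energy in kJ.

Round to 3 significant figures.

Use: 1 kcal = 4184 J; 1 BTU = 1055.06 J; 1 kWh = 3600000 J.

215 BTU × 1055.06 → 226838 J
37.9 kcal × 4184 → 158574 J
0.746 MJ × 1000000 → 746000 J
0.203 kWh × 3600000 → 730800 J
Sum: 226838 + 158574 + 746000 + 730800 = 1.86221×10⁶ J
In kJ: 1.86221×10⁶ / 1000 = 1862.21 kJ

1860 kJ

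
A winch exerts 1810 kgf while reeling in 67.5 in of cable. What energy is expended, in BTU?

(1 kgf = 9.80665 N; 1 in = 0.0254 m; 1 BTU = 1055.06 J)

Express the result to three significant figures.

28.8 BTU

1810 kgf × 9.80665 = 17750 N
67.5 in × 0.0254 = 1.7145 m
W = F × d = 17750 N × 1.7145 m = 30432.4 J
30432.4 J ÷ (1055.06 J/BTU) = 28.8442 BTU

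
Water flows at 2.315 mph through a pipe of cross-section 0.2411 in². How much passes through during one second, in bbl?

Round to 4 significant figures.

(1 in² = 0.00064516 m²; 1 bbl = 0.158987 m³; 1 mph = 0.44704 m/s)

0.001013 bbl

2.315 mph × 0.44704 → 1.0349 m/s
0.2411 in² × 0.00064516 → 1.55548×10⁻⁴ m²
V = v × A × t = 1.0349 m/s × 1.55548×10⁻⁴ m² × 1 s = 1.60977×10⁻⁴ m³
1.60977×10⁻⁴ m³ ÷ (0.158987 m³/bbl) = 0.00101252 bbl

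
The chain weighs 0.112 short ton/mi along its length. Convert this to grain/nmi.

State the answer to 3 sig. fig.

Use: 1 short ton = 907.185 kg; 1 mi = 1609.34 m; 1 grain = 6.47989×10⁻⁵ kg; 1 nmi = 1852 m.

0.112 short ton/mi × 907.185 kg/short ton ÷ 1609.34 m/mi = 0.0631344 kg/m
0.0631344 kg/m ÷ 6.47989×10⁻⁵ kg/grain × 1852 m/nmi = 1.80443×10⁶ grain/nmi

1.80×10⁶ grain/nmi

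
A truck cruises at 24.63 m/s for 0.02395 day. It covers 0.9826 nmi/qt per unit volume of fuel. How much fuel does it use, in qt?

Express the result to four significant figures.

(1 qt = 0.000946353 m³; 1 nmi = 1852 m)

28.01 qt

0.02395 day → 2069.28 s
d = v × t = 24.63 × 2069.28 = 50966.4 m
0.9826 nmi/qt → 1.92293×10⁶ m/m³
V = d / (distance per unit fuel) = 50966.4 / 1.92293×10⁶ = 0.0265046 m³
In qt: 0.0265046 / 0.000946353 = 28.0071 qt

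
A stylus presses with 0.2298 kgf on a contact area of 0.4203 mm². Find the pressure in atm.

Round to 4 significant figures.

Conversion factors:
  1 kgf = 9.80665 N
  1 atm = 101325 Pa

0.2298 kgf × 9.80665 = 2.25357 N
0.4203 mm² × 10⁻⁶ = 4.203×10⁻⁷ m²
P = F / A = 2.25357 N / 4.203×10⁻⁷ m² = 5.36181×10⁶ Pa
5.36181×10⁶ Pa ÷ (101325 Pa/atm) = 52.917 atm

52.92 atm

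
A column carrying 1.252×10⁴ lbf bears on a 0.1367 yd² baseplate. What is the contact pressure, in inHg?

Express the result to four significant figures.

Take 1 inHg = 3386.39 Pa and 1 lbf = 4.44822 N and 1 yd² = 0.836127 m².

143.9 inHg

1.252×10⁴ lbf × 4.44822 → 55691.7 N
0.1367 yd² × 0.836127 → 0.114299 m²
P = F / A = 55691.7 N / 0.114299 m² = 487246 Pa
487246 Pa ÷ (3386.39 Pa/inHg) = 143.884 inHg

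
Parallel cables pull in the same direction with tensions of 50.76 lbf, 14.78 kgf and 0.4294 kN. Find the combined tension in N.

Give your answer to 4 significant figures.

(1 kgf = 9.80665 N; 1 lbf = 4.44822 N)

50.76 lbf × 4.44822 = 225.792 N
14.78 kgf × 9.80665 = 144.942 N
0.4294 kN × 1000 = 429.4 N
Combined: 225.792 + 144.942 + 429.4 = 800.134 N

800.1 N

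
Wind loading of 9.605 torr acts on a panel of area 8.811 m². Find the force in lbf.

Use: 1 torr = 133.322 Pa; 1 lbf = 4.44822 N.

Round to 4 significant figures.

9.605 torr × 133.322 → 1280.56 Pa
F = P × A = 1280.56 Pa × 8.811 m² = 11283 N
11283 N ÷ (4.44822 N/lbf) = 2536.52 lbf

2537 lbf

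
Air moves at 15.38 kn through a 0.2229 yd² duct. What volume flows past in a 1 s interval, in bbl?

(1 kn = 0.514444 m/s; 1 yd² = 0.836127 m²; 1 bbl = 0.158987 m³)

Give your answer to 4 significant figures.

9.275 bbl

15.38 kn × 0.514444 → 7.91215 m/s
0.2229 yd² × 0.836127 → 0.186373 m²
V = v × A × t = 7.91215 m/s × 0.186373 m² × 1 s = 1.47461 m³
1.47461 m³ ÷ (0.158987 m³/bbl) = 9.27504 bbl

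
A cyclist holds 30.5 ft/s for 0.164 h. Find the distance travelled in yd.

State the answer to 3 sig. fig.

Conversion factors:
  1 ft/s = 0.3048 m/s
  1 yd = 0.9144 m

30.5 ft/s × 0.3048 → 9.2964 m/s
0.164 h × 3600 → 590.4 s
d = v × t = 9.2964 m/s × 590.4 s = 5488.59 m
5488.59 m ÷ (0.9144 m/yd) = 6002.4 yd

6000 yd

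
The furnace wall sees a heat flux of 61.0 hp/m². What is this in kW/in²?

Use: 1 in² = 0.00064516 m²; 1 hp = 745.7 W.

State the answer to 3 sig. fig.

0.0293 kW/in²

61.0 hp/m² × 745.7 W/hp = 45487.7 W/m²
45487.7 W/m² ÷ 1000 W/kW × 0.00064516 m²/in² = 0.0293468 kW/in²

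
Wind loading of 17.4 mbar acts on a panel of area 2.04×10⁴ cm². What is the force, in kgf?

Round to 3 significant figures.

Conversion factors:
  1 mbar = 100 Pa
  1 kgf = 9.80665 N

17.4 mbar × 100 = 1740 Pa
2.04×10⁴ cm² × 0.0001 = 2.04 m²
F = P × A = 1740 Pa × 2.04 m² = 3549.6 N
3549.6 N ÷ (9.80665 N/kgf) = 361.958 kgf

362 kgf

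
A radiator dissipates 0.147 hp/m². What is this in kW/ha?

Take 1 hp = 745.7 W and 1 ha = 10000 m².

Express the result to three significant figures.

1100 kW/ha

0.147 hp/m² × 745.7 W/hp = 109.618 W/m²
109.618 W/m² ÷ 1000 W/kW × 10000 m²/ha = 1096.18 kW/ha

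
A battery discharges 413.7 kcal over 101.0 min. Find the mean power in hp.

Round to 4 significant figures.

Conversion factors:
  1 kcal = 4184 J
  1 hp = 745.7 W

0.3830 hp

413.7 kcal × 4184 = 1.73092×10⁶ J
101.0 min × 60 = 6060 s
P = E / t = 1.73092×10⁶ J / 6060 s = 285.63 W
285.63 W ÷ (745.7 W/hp) = 0.383036 hp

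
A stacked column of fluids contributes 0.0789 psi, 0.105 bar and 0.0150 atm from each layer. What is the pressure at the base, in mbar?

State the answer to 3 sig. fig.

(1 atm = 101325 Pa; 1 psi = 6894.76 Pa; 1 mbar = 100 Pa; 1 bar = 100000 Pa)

0.0789 psi × 6894.76 = 543.997 Pa
0.105 bar × 100000 = 10500 Pa
0.0150 atm × 101325 = 1519.88 Pa
Sum: 543.997 + 10500 + 1519.88 = 12563.9 Pa
In mbar: 12563.9 / 100 = 125.639 mbar

126 mbar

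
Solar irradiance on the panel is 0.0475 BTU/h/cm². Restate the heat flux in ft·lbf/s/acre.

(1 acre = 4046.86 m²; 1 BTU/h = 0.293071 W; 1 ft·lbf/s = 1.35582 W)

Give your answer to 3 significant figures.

0.0475 BTU/h/cm² × 0.293071 W/BTU/h ÷ 0.0001 m²/cm² = 139.209 W/m²
139.209 W/m² ÷ 1.35582 W/ft·lbf/s × 4046.86 m²/acre = 415512 ft·lbf/s/acre

4.16×10⁵ ft·lbf/s/acre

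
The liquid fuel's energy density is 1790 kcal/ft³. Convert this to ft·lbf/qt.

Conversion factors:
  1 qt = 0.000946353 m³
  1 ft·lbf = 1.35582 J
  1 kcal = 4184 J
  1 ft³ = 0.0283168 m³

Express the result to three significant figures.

1790 kcal/ft³ × 4184 J/kcal ÷ 0.0283168 m³/ft³ = 2.64485×10⁸ J/m³
2.64485×10⁸ J/m³ ÷ 1.35582 J/ft·lbf × 0.000946353 m³/qt = 184609 ft·lbf/qt

1.85×10⁵ ft·lbf/qt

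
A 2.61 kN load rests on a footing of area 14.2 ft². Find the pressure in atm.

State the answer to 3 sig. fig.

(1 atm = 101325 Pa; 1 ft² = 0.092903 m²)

0.0195 atm

2.61 kN × 1000 = 2610 N
14.2 ft² × 0.092903 = 1.31922 m²
P = F / A = 2610 N / 1.31922 m² = 1978.44 Pa
1978.44 Pa ÷ (101325 Pa/atm) = 0.0195257 atm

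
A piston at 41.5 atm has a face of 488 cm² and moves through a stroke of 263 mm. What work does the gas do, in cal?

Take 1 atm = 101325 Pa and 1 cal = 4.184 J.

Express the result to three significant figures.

41.5 atm → 4.20499×10⁶ Pa
488 cm² → 0.0488 m²
F = P × A = 4.20499×10⁶ × 0.0488 = 205204 N
263 mm → 0.263 m
W = F × d = 205204 × 0.263 = 53968.7 J
In cal: 53968.7 / 4.184 = 12898.8 cal

1.29×10⁴ cal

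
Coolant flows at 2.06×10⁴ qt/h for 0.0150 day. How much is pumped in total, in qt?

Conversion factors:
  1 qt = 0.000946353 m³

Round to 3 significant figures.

2.06×10⁴ qt/h → 0.00541524 m³/s
0.0150 day → 1296 s
V = Q × t = 0.00541524 × 1296 = 7.01815 m³
In qt: 7.01815 / 0.000946353 = 7416 qt

7420 qt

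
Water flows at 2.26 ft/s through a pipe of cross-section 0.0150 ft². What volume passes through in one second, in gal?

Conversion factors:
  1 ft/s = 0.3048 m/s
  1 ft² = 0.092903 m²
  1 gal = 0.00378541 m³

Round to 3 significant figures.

2.26 ft/s × 0.3048 = 0.688848 m/s
0.0150 ft² × 0.092903 = 0.00139354 m²
V = v × A × t = 0.688848 m/s × 0.00139354 m² × 1 s = 9.59937×10⁻⁴ m³
9.59937×10⁻⁴ m³ ÷ (0.00378541 m³/gal) = 0.253589 gal

0.254 gal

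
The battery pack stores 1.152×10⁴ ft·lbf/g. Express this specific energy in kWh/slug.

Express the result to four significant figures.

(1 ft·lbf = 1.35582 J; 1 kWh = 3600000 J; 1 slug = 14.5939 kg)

1.152×10⁴ ft·lbf/g × 1.35582 J/ft·lbf ÷ 0.001 kg/g = 1.5619×10⁷ J/kg
1.5619×10⁷ J/kg ÷ 3600000 J/kWh × 14.5939 kg/slug = 63.3173 kWh/slug

63.32 kWh/slug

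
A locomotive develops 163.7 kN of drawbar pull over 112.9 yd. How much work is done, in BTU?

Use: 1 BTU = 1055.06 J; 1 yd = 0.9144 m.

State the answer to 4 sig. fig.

1.602×10⁴ BTU

163.7 kN × 1000 → 163700 N
112.9 yd × 0.9144 → 103.236 m
W = F × d = 163700 N × 103.236 m = 1.68997×10⁷ J
1.68997×10⁷ J ÷ (1055.06 J/BTU) = 16017.8 BTU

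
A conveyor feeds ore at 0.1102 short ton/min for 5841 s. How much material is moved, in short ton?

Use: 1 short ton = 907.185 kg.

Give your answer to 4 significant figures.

10.73 short ton

0.1102 short ton/min → 1.6662 kg/s
m = ṁ × t = 1.6662 × 5841 = 9732.27 kg
In short ton: 9732.27 / 907.185 = 10.728 short ton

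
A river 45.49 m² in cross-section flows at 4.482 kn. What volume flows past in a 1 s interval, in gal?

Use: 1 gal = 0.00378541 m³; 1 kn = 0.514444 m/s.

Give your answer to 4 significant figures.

2.771×10⁴ gal

4.482 kn × 0.514444 → 2.30574 m/s
V = v × A × t = 2.30574 m/s × 45.49 m² × 1 s = 104.888 m³
104.888 m³ ÷ (0.00378541 m³/gal) = 27708.5 gal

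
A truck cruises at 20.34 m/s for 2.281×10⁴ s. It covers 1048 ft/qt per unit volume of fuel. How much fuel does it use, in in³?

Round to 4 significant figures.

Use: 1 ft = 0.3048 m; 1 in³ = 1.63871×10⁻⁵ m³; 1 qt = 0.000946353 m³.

8.388×10⁴ in³

d = v × t = 20.34 × 22810 = 463955 m
1048 ft/qt → 337538 m/m³
V = d / (distance per unit fuel) = 463955 / 337538 = 1.37453 m³
In in³: 1.37453 / 1.63871×10⁻⁵ = 83878.8 in³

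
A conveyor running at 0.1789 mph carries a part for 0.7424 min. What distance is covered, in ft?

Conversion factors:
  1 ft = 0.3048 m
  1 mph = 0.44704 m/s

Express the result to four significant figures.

11.69 ft

0.1789 mph × 0.44704 = 0.0799755 m/s
0.7424 min × 60 = 44.544 s
d = v × t = 0.0799755 m/s × 44.544 s = 3.56243 m
3.56243 m ÷ (0.3048 m/ft) = 11.6878 ft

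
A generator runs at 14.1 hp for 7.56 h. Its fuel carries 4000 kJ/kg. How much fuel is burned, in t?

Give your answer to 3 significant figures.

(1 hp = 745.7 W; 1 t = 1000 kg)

14.1 hp → 10514.4 W
7.56 h → 27216 s
E = P × t = 10514.4 × 27216 = 2.8616×10⁸ J
4000 kJ/kg → 4×10⁶ J/kg
m = E / e_s = 2.8616×10⁸ / 4×10⁶ = 71.54 kg
In t: 71.54 / 1000 = 0.07154 t

0.0715 t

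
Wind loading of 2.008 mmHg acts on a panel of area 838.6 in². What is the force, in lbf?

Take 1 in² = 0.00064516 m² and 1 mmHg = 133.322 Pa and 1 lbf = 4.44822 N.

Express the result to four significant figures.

2.008 mmHg × 133.322 → 267.711 Pa
838.6 in² × 0.00064516 → 0.541031 m²
F = P × A = 267.711 Pa × 0.541031 m² = 144.84 N
144.84 N ÷ (4.44822 N/lbf) = 32.5613 lbf

32.56 lbf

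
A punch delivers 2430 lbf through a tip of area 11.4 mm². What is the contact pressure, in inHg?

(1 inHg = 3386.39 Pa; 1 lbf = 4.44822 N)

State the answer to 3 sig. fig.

2430 lbf × 4.44822 → 10809.2 N
11.4 mm² × 10⁻⁶ → 1.14×10⁻⁵ m²
P = F / A = 10809.2 N / 1.14×10⁻⁵ m² = 9.48175×10⁸ Pa
9.48175×10⁸ Pa ÷ (3386.39 Pa/inHg) = 279996 inHg

2.80×10⁵ inHg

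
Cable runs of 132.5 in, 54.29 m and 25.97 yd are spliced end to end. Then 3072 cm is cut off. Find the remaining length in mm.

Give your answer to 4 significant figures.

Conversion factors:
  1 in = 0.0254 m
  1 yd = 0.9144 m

132.5 in × 0.0254 → 3.3655 m
54.29 m (already m)
25.97 yd × 0.9144 → 23.747 m
3072 cm × 0.01 → 30.72 m
Result: 3.3655 + 54.29 + 23.747 − 30.72 = 50.6825 m
In mm: 50.6825 / 0.001 = 50682.5 mm

5.068×10⁴ mm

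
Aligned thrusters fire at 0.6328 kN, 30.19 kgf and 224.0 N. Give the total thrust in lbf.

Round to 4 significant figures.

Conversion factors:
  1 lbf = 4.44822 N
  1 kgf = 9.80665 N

0.6328 kN × 1000 = 632.8 N
30.19 kgf × 9.80665 = 296.063 N
224.0 N (already N)
Sum: 632.8 + 296.063 + 224 = 1152.86 N
In lbf: 1152.86 / 4.44822 = 259.173 lbf

259.2 lbf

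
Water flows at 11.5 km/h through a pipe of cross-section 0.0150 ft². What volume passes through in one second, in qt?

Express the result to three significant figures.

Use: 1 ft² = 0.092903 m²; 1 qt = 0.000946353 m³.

11.5 km/h × (1/3.6) = 3.19444 m/s
0.0150 ft² × 0.092903 = 0.00139354 m²
V = v × A × t = 3.19444 m/s × 0.00139354 m² × 1 s = 0.00445158 m³
0.00445158 m³ ÷ (0.000946353 m³/qt) = 4.70393 qt

4.70 qt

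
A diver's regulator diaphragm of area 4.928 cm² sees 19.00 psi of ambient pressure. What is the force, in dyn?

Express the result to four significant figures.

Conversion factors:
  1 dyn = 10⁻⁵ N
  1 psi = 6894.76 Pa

6.456×10⁶ dyn

19.00 psi × 6894.76 → 131000 Pa
4.928 cm² × 0.0001 → 4.928×10⁻⁴ m²
F = P × A = 131000 Pa × 4.928×10⁻⁴ m² = 64.5568 N
64.5568 N ÷ (10⁻⁵ N/dyn) = 6.45568×10⁶ dyn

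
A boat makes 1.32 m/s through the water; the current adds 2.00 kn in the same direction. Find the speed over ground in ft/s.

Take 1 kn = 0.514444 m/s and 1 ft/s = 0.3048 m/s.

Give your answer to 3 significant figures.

1.32 m/s (already m/s)
2.00 kn × 0.514444 = 1.02889 m/s
Sum: 1.32 + 1.02889 = 2.34889 m/s
In ft/s: 2.34889 / 0.3048 = 7.70633 ft/s

7.71 ft/s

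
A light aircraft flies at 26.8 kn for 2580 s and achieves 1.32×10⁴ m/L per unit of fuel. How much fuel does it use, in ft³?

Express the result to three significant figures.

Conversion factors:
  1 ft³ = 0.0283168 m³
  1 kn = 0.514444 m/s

26.8 kn → 13.7871 m/s
d = v × t = 13.7871 × 2580 = 35570.7 m
1.32×10⁴ m/L → 1.32×10⁷ m/m³
V = d / (distance per unit fuel) = 35570.7 / 1.32×10⁷ = 0.00269475 m³
In ft³: 0.00269475 / 0.0283168 = 0.0951644 ft³

0.0952 ft³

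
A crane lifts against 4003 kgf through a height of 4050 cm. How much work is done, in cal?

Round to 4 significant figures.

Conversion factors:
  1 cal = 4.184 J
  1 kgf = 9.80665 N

4003 kgf × 9.80665 → 39256 N
4050 cm × 0.01 → 40.5 m
W = F × d = 39256 N × 40.5 m = 1.58987×10⁶ J
1.58987×10⁶ J ÷ (4.184 J/cal) = 379988 cal

3.800×10⁵ cal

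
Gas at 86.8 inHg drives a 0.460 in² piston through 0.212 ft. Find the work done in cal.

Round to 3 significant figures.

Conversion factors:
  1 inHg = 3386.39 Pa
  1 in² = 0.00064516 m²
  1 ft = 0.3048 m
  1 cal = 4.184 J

1.35 cal

86.8 inHg → 293939 Pa
0.460 in² → 2.96774×10⁻⁴ m²
F = P × A = 293939 × 2.96774×10⁻⁴ = 87.2335 N
0.212 ft → 0.0646176 m
W = F × d = 87.2335 × 0.0646176 = 5.63682 J
In cal: 5.63682 / 4.184 = 1.34723 cal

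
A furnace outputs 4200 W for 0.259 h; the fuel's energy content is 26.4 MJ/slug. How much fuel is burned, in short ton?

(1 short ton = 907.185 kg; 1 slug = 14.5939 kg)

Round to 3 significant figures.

0.259 h → 932.4 s
E = P × t = 4200 × 932.4 = 3.91608×10⁶ J
26.4 MJ/slug → 1.80897×10⁶ J/kg
m = E / e_s = 3.91608×10⁶ / 1.80897×10⁶ = 2.16481 kg
In short ton: 2.16481 / 907.185 = 0.00238629 short ton

0.00239 short ton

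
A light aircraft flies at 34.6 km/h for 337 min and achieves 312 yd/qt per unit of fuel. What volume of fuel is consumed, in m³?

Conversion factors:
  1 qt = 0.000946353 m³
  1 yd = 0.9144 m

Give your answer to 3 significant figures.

34.6 km/h → 9.61111 m/s
337 min → 20220 s
d = v × t = 9.61111 × 20220 = 194337 m
312 yd/qt → 301466 m/m³
V = d / (distance per unit fuel) = 194337 / 301466 = 0.64464 m³

0.645 m³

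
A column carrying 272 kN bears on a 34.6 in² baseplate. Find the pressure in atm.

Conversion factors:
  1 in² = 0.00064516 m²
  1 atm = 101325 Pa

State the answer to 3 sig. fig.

272 kN × 1000 → 272000 N
34.6 in² × 0.00064516 → 0.0223225 m²
P = F / A = 272000 N / 0.0223225 m² = 1.2185×10⁷ Pa
1.2185×10⁷ Pa ÷ (101325 Pa/atm) = 120.257 atm

120 atm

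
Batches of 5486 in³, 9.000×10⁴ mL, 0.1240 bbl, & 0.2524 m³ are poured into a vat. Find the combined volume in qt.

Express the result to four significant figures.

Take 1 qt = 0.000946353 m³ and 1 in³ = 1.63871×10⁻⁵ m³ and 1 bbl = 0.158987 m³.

477.6 qt

5486 in³ × 1.63871×10⁻⁵ = 0.0898996 m³
9.000×10⁴ mL × 10⁻⁶ = 0.09 m³
0.1240 bbl × 0.158987 = 0.0197144 m³
0.2524 m³ (already m³)
Combined: 0.0898996 + 0.09 + 0.0197144 + 0.2524 = 0.452014 m³
In qt: 0.452014 / 0.000946353 = 477.638 qt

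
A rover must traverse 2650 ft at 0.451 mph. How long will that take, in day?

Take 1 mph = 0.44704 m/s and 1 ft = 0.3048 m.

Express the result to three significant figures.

2650 ft × 0.3048 → 807.72 m
0.451 mph × 0.44704 → 0.201615 m/s
t = d / v = 807.72 m / 0.201615 m/s = 4006.25 s
4006.25 s ÷ (86400 s/day) = 0.0463686 day

0.0464 day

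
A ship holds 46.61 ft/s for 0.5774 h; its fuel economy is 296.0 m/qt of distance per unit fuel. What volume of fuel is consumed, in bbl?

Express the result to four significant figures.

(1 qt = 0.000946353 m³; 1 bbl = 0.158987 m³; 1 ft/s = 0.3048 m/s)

46.61 ft/s → 14.2067 m/s
0.5774 h → 2078.64 s
d = v × t = 14.2067 × 2078.64 = 29530.6 m
296.0 m/qt → 312780 m/m³
V = d / (distance per unit fuel) = 29530.6 / 312780 = 0.0944133 m³
In bbl: 0.0944133 / 0.158987 = 0.593843 bbl

0.5938 bbl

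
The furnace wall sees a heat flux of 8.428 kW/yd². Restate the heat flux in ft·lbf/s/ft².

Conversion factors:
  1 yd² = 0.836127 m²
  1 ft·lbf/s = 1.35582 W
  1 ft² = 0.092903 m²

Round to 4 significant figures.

690.7 ft·lbf/s/ft²

8.428 kW/yd² × 1000 W/kW ÷ 0.836127 m²/yd² = 10079.8 W/m²
10079.8 W/m² ÷ 1.35582 W/ft·lbf/s × 0.092903 m²/ft² = 690.684 ft·lbf/s/ft²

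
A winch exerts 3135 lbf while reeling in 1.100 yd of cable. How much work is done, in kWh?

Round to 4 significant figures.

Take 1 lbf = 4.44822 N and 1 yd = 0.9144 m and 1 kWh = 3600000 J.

3135 lbf × 4.44822 → 13945.2 N
1.100 yd × 0.9144 → 1.00584 m
W = F × d = 13945.2 N × 1.00584 m = 14026.6 J
14026.6 J ÷ (3600000 J/kWh) = 0.00389628 kWh

0.003896 kWh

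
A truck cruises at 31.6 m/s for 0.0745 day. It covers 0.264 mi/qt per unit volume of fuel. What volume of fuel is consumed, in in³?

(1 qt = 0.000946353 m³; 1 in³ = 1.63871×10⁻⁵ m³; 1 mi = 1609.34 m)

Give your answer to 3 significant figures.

0.0745 day → 6436.8 s
d = v × t = 31.6 × 6436.8 = 203403 m
0.264 mi/qt → 448951 m/m³
V = d / (distance per unit fuel) = 203403 / 448951 = 0.453063 m³
In in³: 0.453063 / 1.63871×10⁻⁵ = 27647.5 in³

2.76×10⁴ in³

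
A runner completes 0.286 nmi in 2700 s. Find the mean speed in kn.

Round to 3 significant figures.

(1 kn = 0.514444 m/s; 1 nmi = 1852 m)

0.286 nmi × 1852 = 529.672 m
v = d / t = 529.672 m / 2700 s = 0.196175 m/s
0.196175 m/s ÷ (0.514444 m/s/kn) = 0.381334 kn

0.381 kn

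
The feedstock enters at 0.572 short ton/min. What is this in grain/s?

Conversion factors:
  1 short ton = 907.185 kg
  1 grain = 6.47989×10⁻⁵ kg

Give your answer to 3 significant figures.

1.33×10⁵ grain/s

0.572 short ton/min × 907.185 kg/short ton ÷ 60 s/min = 8.6485 kg/s
8.6485 kg/s ÷ 6.47989×10⁻⁵ kg/grain = 133467 grain/s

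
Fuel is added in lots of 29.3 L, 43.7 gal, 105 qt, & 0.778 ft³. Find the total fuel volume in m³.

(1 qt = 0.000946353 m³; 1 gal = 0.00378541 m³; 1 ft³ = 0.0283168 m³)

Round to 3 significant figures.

0.316 m³

29.3 L × 0.001 = 0.0293 m³
43.7 gal × 0.00378541 = 0.165422 m³
105 qt × 0.000946353 = 0.0993671 m³
0.778 ft³ × 0.0283168 = 0.0220305 m³
Total: 0.0293 + 0.165422 + 0.0993671 + 0.0220305 = 0.31612 m³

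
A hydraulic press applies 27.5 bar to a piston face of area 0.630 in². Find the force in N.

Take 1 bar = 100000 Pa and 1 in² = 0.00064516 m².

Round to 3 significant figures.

1120 N

27.5 bar × 100000 = 2.75×10⁶ Pa
0.630 in² × 0.00064516 = 4.06451×10⁻⁴ m²
F = P × A = 2.75×10⁶ Pa × 4.06451×10⁻⁴ m² = 1117.74 N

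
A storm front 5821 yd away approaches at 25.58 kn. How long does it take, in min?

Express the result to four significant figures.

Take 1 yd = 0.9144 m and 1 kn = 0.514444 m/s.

5821 yd × 0.9144 → 5322.72 m
25.58 kn × 0.514444 → 13.1595 m/s
t = d / v = 5322.72 m / 13.1595 m/s = 404.477 s
404.477 s ÷ (60 s/min) = 6.74128 min

6.741 min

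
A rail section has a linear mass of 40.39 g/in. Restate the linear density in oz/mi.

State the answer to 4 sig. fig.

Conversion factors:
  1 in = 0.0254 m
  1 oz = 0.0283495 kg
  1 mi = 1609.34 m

40.39 g/in × 0.001 kg/g ÷ 0.0254 m/in = 1.59016 kg/m
1.59016 kg/m ÷ 0.0283495 kg/oz × 1609.34 m/mi = 90270 oz/mi

9.027×10⁴ oz/mi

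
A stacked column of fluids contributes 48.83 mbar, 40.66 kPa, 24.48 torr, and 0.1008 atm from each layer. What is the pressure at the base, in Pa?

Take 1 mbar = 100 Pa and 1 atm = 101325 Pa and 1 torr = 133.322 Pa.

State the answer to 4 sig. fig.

48.83 mbar × 100 = 4883 Pa
40.66 kPa × 1000 = 40660 Pa
24.48 torr × 133.322 = 3263.72 Pa
0.1008 atm × 101325 = 10213.6 Pa
Combined: 4883 + 40660 + 3263.72 + 10213.6 = 59020.3 Pa

5.902×10⁴ Pa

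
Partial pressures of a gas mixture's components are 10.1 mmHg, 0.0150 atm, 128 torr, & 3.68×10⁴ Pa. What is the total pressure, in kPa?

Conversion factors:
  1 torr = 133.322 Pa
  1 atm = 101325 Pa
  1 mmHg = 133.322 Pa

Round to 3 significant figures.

56.7 kPa

10.1 mmHg × 133.322 → 1346.55 Pa
0.0150 atm × 101325 → 1519.88 Pa
128 torr × 133.322 → 17065.2 Pa
3.68×10⁴ Pa (already Pa)
Combined: 1346.55 + 1519.88 + 17065.2 + 36800 = 56731.6 Pa
In kPa: 56731.6 / 1000 = 56.7316 kPa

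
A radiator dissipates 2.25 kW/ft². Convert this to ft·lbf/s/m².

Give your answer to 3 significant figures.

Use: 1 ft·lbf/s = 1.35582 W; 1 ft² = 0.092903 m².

1.79×10⁴ ft·lbf/s/m²

2.25 kW/ft² × 1000 W/kW ÷ 0.092903 m²/ft² = 24218.8 W/m²
24218.8 W/m² ÷ 1.35582 W/ft·lbf/s = 17862.8 ft·lbf/s/m²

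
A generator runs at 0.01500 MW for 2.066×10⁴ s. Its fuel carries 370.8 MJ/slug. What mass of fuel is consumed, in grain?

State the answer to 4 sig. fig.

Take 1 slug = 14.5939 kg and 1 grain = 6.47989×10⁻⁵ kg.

0.01500 MW → 15000 W
E = P × t = 15000 × 20660 = 3.099×10⁸ J
370.8 MJ/slug → 2.54079×10⁷ J/kg
m = E / e_s = 3.099×10⁸ / 2.54079×10⁷ = 12.197 kg
In grain: 12.197 / 6.47989×10⁻⁵ = 188229 grain

1.882×10⁵ grain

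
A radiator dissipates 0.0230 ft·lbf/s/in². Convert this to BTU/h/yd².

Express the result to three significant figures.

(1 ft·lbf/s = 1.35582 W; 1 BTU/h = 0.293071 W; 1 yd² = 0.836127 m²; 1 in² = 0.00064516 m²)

0.0230 ft·lbf/s/in² × 1.35582 W/ft·lbf/s ÷ 0.00064516 m²/in² = 48.3351 W/m²
48.3351 W/m² ÷ 0.293071 W/BTU/h × 0.836127 m²/yd² = 137.899 BTU/h/yd²

138 BTU/h/yd²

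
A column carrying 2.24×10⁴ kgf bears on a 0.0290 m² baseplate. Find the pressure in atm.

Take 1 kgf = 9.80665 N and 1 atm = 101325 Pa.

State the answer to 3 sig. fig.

2.24×10⁴ kgf × 9.80665 → 219669 N
P = F / A = 219669 N / 0.029 m² = 7.57479×10⁶ Pa
7.57479×10⁶ Pa ÷ (101325 Pa/atm) = 74.7574 atm

74.8 atm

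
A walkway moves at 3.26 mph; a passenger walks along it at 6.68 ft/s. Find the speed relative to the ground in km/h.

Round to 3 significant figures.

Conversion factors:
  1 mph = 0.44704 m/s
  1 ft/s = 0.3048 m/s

12.6 km/h

3.26 mph × 0.44704 = 1.45735 m/s
6.68 ft/s × 0.3048 = 2.03606 m/s
Combined: 1.45735 + 2.03606 = 3.49341 m/s
In km/h: 3.49341 / (1/3.6) = 12.5763 km/h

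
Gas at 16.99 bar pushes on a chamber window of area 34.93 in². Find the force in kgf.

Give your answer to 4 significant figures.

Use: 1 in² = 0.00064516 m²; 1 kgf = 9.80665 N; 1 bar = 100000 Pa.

16.99 bar × 100000 → 1.699×10⁶ Pa
34.93 in² × 0.00064516 → 0.0225354 m²
F = P × A = 1.699×10⁶ Pa × 0.0225354 m² = 38287.6 N
38287.6 N ÷ (9.80665 N/kgf) = 3904.25 kgf

3904 kgf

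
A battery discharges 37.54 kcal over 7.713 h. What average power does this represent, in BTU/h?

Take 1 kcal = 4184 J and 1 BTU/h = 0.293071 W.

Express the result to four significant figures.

19.30 BTU/h

37.54 kcal × 4184 → 157067 J
7.713 h × 3600 → 27766.8 s
P = E / t = 157067 J / 27766.8 s = 5.65665 W
5.65665 W ÷ (0.293071 W/BTU/h) = 19.3013 BTU/h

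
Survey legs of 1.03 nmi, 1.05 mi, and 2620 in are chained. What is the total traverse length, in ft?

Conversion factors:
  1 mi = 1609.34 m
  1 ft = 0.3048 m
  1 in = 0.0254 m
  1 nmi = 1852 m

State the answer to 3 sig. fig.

1.20×10⁴ ft

1.03 nmi × 1852 = 1907.56 m
1.05 mi × 1609.34 = 1689.81 m
2620 in × 0.0254 = 66.548 m
Combined: 1907.56 + 1689.81 + 66.548 = 3663.92 m
In ft: 3663.92 / 0.3048 = 12020.7 ft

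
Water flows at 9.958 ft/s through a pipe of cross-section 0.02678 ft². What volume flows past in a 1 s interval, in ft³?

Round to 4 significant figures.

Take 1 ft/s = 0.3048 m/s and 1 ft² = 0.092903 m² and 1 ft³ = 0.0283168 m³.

0.2667 ft³

9.958 ft/s × 0.3048 = 3.0352 m/s
0.02678 ft² × 0.092903 = 0.00248794 m²
V = v × A × t = 3.0352 m/s × 0.00248794 m² × 1 s = 0.0075514 m³
0.0075514 m³ ÷ (0.0283168 m³/ft³) = 0.266676 ft³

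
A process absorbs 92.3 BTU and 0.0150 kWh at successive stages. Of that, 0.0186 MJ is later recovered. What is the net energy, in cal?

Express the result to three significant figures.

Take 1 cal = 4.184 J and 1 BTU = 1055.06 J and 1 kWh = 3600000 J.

3.17×10⁴ cal

92.3 BTU × 1055.06 = 97382 J
0.0150 kWh × 3600000 = 54000 J
0.0186 MJ × 1000000 = 18600 J
Sum: 97382 + 54000 − 18600 = 132782 J
In cal: 132782 / 4.184 = 31735.7 cal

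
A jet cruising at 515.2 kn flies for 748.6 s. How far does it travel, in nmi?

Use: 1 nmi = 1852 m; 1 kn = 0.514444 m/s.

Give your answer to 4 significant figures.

515.2 kn × 0.514444 → 265.042 m/s
d = v × t = 265.042 m/s × 748.6 s = 198410 m
198410 m ÷ (1852 m/nmi) = 107.133 nmi

107.1 nmi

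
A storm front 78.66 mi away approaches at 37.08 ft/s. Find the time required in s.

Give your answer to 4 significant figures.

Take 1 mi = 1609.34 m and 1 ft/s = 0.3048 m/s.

78.66 mi × 1609.34 = 126591 m
37.08 ft/s × 0.3048 = 11.302 m/s
t = d / v = 126591 m / 11.302 m/s = 11200.8 s

1.120×10⁴ s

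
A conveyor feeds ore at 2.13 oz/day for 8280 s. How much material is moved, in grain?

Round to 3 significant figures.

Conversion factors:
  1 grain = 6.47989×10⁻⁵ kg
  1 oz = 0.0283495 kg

89.3 grain

2.13 oz/day → 6.98894×10⁻⁷ kg/s
m = ṁ × t = 6.98894×10⁻⁷ × 8280 = 0.00578684 kg
In grain: 0.00578684 / 6.47989×10⁻⁵ = 89.3046 grain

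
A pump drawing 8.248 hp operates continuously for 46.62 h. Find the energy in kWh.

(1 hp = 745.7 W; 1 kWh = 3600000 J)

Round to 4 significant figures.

8.248 hp × 745.7 = 6150.53 W
46.62 h × 3600 = 167832 s
E = P × t = 6150.53 W × 167832 s = 1.03226×10⁹ J
1.03226×10⁹ J ÷ (3600000 J/kWh) = 286.739 kWh

286.7 kWh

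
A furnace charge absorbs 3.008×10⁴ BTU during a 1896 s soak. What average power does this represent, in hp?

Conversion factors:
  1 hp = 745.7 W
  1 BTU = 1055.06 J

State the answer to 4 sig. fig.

3.008×10⁴ BTU × 1055.06 → 3.17362×10⁷ J
P = E / t = 3.17362×10⁷ J / 1896 s = 16738.5 W
16738.5 W ÷ (745.7 W/hp) = 22.4467 hp

22.45 hp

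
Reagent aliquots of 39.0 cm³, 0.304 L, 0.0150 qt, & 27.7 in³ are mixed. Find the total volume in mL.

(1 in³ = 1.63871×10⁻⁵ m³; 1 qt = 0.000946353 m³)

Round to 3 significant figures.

811 mL

39.0 cm³ × 10⁻⁶ = 3.9×10⁻⁵ m³
0.304 L × 0.001 = 3.04×10⁻⁴ m³
0.0150 qt × 0.000946353 = 1.41953×10⁻⁵ m³
27.7 in³ × 1.63871×10⁻⁵ = 4.53923×10⁻⁴ m³
Sum: 3.9×10⁻⁵ + 3.04×10⁻⁴ + 1.41953×10⁻⁵ + 4.53923×10⁻⁴ = 8.11118×10⁻⁴ m³
In mL: 8.11118×10⁻⁴ / 10⁻⁶ = 811.118 mL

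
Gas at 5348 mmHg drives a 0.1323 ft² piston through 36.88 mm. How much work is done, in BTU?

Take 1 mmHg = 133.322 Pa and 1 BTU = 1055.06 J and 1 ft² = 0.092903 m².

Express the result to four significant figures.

0.3063 BTU

5348 mmHg → 713006 Pa
0.1323 ft² → 0.0122911 m²
F = P × A = 713006 × 0.0122911 = 8763.63 N
36.88 mm → 0.03688 m
W = F × d = 8763.63 × 0.03688 = 323.203 J
In BTU: 323.203 / 1055.06 = 0.306336 BTU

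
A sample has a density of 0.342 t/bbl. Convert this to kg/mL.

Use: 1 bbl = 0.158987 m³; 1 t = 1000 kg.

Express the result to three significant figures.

0.342 t/bbl × 1000 kg/t ÷ 0.158987 m³/bbl = 2151.12 kg/m³
2151.12 kg/m³ × 10⁻⁶ m³/mL = 0.00215112 kg/mL

0.00215 kg/mL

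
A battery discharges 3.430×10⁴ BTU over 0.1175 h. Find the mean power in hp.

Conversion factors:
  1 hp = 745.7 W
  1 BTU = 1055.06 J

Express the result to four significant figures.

114.7 hp

3.430×10⁴ BTU × 1055.06 → 3.61886×10⁷ J
0.1175 h × 3600 → 423 s
P = E / t = 3.61886×10⁷ J / 423 s = 85552.2 W
85552.2 W ÷ (745.7 W/hp) = 114.727 hp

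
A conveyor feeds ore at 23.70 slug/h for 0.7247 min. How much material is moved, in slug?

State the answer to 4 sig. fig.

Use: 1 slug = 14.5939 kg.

0.2863 slug

23.70 slug/h → 0.0960765 kg/s
0.7247 min → 43.482 s
m = ṁ × t = 0.0960765 × 43.482 = 4.1776 kg
In slug: 4.1776 / 14.5939 = 0.286257 slug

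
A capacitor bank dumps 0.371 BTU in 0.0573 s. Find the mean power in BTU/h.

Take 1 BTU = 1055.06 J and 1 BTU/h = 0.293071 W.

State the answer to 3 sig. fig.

0.371 BTU × 1055.06 → 391.427 J
P = E / t = 391.427 J / 0.0573 s = 6831.19 W
6831.19 W ÷ (0.293071 W/BTU/h) = 23309 BTU/h

2.33×10⁴ BTU/h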